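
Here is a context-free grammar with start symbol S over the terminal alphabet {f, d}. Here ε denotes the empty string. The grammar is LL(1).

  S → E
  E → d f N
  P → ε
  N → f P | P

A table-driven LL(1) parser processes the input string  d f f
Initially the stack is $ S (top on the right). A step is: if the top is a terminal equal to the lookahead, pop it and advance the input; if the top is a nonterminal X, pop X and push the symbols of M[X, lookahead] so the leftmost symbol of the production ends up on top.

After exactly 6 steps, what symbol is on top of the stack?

P

step 1: stack=$ S  input=d f f $  — expand S → E
step 2: stack=$ E  input=d f f $  — expand E → d f N
step 3: stack=$ N f d  input=d f f $  — match d
step 4: stack=$ N f  input=f f $  — match f
step 5: stack=$ N  input=f $  — expand N → f P
step 6: stack=$ P f  input=f $  — match f
Stack after step 6: $ P (top = P).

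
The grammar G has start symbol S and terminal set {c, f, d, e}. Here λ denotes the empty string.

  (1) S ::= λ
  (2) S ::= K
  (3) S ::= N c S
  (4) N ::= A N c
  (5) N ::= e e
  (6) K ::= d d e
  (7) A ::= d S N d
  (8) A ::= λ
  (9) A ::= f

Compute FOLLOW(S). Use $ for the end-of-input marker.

FIRST(K): from K::=d d e we get {d}. So FIRST(K) = {d}.
FIRST(A): from A::=d S N d we get {d}; from A::=λ we get {λ}; from A::=f we get {f}. So FIRST(A) = {λ, d, f}.
FIRST(N): from N::=A N c we get {d, e, f}; from N::=e e we get {e}. So FIRST(N) = {d, e, f}.
FIRST(S): from S::=λ we get {λ}; from S::=K we get {d}; from S::=N c S we get {d, e, f}. So FIRST(S) = {λ, d, e, f}.
FOLLOW(S) includes $ since S is the start symbol.
FOLLOW(S): in S::=N c S, the suffix after S is empty (adds nothing new); in A::=d S N d, S is followed by N d with FIRST {d, e, f}. Thus FOLLOW(S) = {$, d, e, f}.
FOLLOW(N): in S::=N c S, N is followed by c S with FIRST {c}; in N::=A N c, N is followed by c with FIRST {c}; in A::=d S N d, N is followed by d with FIRST {d}. Thus FOLLOW(N) = {c, d}.
FOLLOW(K): in S::=K, the suffix after K is empty, so FOLLOW(K) ⊇ FOLLOW(S) = {$, d, e, f}. Thus FOLLOW(K) = {$, d, e, f}.
FOLLOW(A): in N::=A N c, A is followed by N c with FIRST {d, e, f}. Thus FOLLOW(A) = {d, e, f}.

{$, d, e, f}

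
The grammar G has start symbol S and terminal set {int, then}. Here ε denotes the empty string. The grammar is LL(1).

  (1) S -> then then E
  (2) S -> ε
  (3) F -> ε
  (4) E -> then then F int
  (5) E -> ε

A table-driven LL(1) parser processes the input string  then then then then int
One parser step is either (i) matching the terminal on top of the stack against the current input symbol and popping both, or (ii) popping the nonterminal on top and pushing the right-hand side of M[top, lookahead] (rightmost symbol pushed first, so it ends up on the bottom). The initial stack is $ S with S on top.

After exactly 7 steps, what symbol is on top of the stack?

int

     Stack              Input                      Action
  1  $ S                then then then then int $  expand S -> then then E
  2  $ E then then      then then then then int $  match then
  3  $ E then           then then then int $       match then
  4  $ E                then then int $            expand E -> then then F int
  5  $ int F then then  then then int $            match then
  6  $ int F then       then int $                 match then
  7  $ int F            int $                      expand F -> ε
Stack after step 7: $ int (top = int).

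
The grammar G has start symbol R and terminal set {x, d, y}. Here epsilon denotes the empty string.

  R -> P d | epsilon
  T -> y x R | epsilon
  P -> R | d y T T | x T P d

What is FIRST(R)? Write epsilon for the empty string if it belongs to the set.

{epsilon, d, x}

FIRST(T): from T->y x R we get {y}; from T->epsilon we get {epsilon}. So FIRST(T) = {epsilon, y}.
FIRST(R): from R->P d we get {d, x}; from R->epsilon we get {epsilon}. So FIRST(R) = {epsilon, d, x}.
FIRST(P): from P->R we get {epsilon, d, x}; from P->d y T T we get {d}; from P->x T P d we get {x}. So FIRST(P) = {epsilon, d, x}.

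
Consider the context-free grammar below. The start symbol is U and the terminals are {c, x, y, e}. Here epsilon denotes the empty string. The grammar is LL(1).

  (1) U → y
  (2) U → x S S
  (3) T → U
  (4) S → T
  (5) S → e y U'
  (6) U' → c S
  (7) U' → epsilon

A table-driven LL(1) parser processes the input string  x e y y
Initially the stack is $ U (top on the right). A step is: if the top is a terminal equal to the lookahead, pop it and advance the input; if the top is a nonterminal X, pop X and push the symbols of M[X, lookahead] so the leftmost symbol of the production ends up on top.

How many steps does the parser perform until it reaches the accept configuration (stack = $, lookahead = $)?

10

step 1: stack=$ U  input=x e y y $  — expand U → x S S
step 2: stack=$ S S x  input=x e y y $  — match x
step 3: stack=$ S S  input=e y y $  — expand S → e y U'
step 4: stack=$ S U' y e  input=e y y $  — match e
step 5: stack=$ S U' y  input=y y $  — match y
step 6: stack=$ S U'  input=y $  — expand U' → epsilon
step 7: stack=$ S  input=y $  — expand S → T
step 8: stack=$ T  input=y $  — expand T → U
step 9: stack=$ U  input=y $  — expand U → y
step 10: stack=$ y  input=y $  — match y
Accept reached after 10 steps.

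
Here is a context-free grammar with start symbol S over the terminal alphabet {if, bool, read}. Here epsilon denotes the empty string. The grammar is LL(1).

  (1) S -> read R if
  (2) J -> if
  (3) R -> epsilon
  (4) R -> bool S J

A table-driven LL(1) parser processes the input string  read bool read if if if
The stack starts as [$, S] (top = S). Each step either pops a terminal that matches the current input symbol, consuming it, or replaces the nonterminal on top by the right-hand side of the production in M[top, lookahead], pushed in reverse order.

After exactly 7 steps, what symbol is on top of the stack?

if

step 1: stack=$ S  input=read bool read if if if $  — expand S -> read R if
step 2: stack=$ if R read  input=read bool read if if if $  — match read
step 3: stack=$ if R  input=bool read if if if $  — expand R -> bool S J
step 4: stack=$ if J S bool  input=bool read if if if $  — match bool
step 5: stack=$ if J S  input=read if if if $  — expand S -> read R if
step 6: stack=$ if J if R read  input=read if if if $  — match read
step 7: stack=$ if J if R  input=if if if $  — expand R -> epsilon
Stack after step 7: $ if J if (top = if).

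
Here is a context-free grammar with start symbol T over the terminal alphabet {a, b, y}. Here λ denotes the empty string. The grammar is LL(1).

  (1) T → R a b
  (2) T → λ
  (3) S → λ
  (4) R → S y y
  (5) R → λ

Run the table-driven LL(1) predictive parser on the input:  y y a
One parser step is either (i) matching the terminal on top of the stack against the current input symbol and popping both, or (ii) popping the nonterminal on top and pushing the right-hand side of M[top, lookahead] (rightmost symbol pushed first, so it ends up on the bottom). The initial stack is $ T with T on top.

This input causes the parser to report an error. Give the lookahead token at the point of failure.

     Stack        Input    Action
  1  $ T          y y a $  expand T → R a b
  2  $ b a R      y y a $  expand R → S y y
  3  $ b a y y S  y y a $  expand S → λ
  4  $ b a y y    y y a $  match y
  5  $ b a y      y a $    match y
  6  $ b a        a $      match a
  7  $ b          $        error: top is terminal b but lookahead is $

$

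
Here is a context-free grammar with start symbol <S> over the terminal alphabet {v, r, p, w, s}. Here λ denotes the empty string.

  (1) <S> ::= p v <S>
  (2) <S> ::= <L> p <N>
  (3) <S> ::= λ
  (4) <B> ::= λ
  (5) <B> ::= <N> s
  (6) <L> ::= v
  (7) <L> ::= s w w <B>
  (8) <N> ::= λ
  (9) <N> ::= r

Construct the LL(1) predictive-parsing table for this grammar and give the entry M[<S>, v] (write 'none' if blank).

FIRST(<L>): from <L>::=v we get {v}; from <L>::=s w w <B> we get {s}. So FIRST(<L>) = {s, v}.
FIRST(<N>): from <N>::=λ we get {λ}; from <N>::=r we get {r}. So FIRST(<N>) = {λ, r}.
FIRST(<S>): from <S>::=p v <S> we get {p}; from <S>::=<L> p <N> we get {s, v}; from <S>::=λ we get {λ}. So FIRST(<S>) = {λ, p, s, v}.
FIRST(<B>): from <B>::=λ we get {λ}; from <B>::=<N> s we get {r, s}. So FIRST(<B>) = {λ, r, s}.
FOLLOW(<S>) includes $ since <S> is the start symbol.
FOLLOW(<S>): in <S>::=p v <S>, the suffix after <S> is empty (adds nothing new). Thus FOLLOW(<S>) = {$}.
For <S> ::= p v <S>: FIRST(p v <S>) = {p}, so it goes in M[<S>, t] for t ∈ {p}.
For <S> ::= <L> p <N>: FIRST(<L> p <N>) = {s, v}, so it goes in M[<S>, t] for t ∈ {s, v}.
For <S> ::= λ: FIRST(λ) = {λ}, so it goes in M[<S>, t] for t ∈ {}; since λ ∈ FIRST, also for every t ∈ FOLLOW(<S>) = {$}.

<S> ::= <L> p <N>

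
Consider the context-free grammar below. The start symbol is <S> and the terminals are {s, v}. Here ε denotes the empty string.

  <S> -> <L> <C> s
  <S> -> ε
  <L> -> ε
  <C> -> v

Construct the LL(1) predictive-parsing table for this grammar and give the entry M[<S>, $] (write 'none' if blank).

FIRST(<L>) = {ε}
FIRST(<C>) = {v}
FIRST(<S>) = {ε, v}  (via <L> <C> s)
FOLLOW(<S>) includes $ since <S> is the start symbol.
FOLLOW(<S>): <S> appears on no right-hand side. Thus FOLLOW(<S>) = {$}.
For <S> -> <L> <C> s: FIRST(<L> <C> s) = {v}, so it goes in M[<S>, t] for t ∈ {v}.
For <S> -> ε: FIRST(ε) = {ε}, so it goes in M[<S>, t] for t ∈ {}; since ε ∈ FIRST, also for every t ∈ FOLLOW(<S>) = {$}.

<S> -> ε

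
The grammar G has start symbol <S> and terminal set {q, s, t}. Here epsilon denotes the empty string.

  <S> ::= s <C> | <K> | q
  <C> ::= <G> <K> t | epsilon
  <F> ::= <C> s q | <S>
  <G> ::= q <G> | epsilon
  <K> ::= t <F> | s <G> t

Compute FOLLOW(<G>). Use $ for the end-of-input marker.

FIRST(<G>) = {epsilon, q}
FIRST(<K>) = {s, t}
FIRST(<S>) = {q, s, t}  (via <K>)
FIRST(<C>) = {epsilon, q, s, t}  (via <G> <K> t)
FIRST(<F>) = {q, s, t}  (via <C> s q, <S>)
FOLLOW(<S>) includes $ since <S> is the start symbol.
FOLLOW(<G>): in <C>::=<G> <K> t, <G> is followed by <K> t with FIRST {s, t}; in <G>::=q <G>, the suffix after <G> is empty (adds nothing new); in <K>::=s <G> t, <G> is followed by t with FIRST {t}. Thus FOLLOW(<G>) = {s, t}.
FOLLOW(<S>): in <F>::=<S>, the suffix after <S> is empty, so FOLLOW(<S>) ⊇ FOLLOW(<F>) = {$, t}. Thus FOLLOW(<S>) = {$, t}.
FOLLOW(<C>): in <S>::=s <C>, the suffix after <C> is empty, so FOLLOW(<C>) ⊇ FOLLOW(<S>) = {$, t}; in <F>::=<C> s q, <C> is followed by s q with FIRST {s}. Thus FOLLOW(<C>) = {$, s, t}.
FOLLOW(<K>): in <S>::=<K>, the suffix after <K> is empty, so FOLLOW(<K>) ⊇ FOLLOW(<S>) = {$, t}; in <C>::=<G> <K> t, <K> is followed by t with FIRST {t}. Thus FOLLOW(<K>) = {$, t}.
FOLLOW(<F>): in <K>::=t <F>, the suffix after <F> is empty, so FOLLOW(<F>) ⊇ FOLLOW(<K>) = {$, t}. Thus FOLLOW(<F>) = {$, t}.

{s, t}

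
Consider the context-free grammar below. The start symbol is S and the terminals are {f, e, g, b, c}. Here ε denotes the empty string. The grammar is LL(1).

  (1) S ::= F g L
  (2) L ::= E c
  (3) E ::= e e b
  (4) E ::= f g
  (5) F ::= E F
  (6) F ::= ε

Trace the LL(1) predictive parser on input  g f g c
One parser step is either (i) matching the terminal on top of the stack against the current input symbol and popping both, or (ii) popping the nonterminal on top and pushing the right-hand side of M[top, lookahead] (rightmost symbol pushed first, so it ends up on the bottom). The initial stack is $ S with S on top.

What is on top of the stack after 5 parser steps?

f

step 1: stack=$ S  input=g f g c $  — expand S ::= F g L
step 2: stack=$ L g F  input=g f g c $  — expand F ::= ε
step 3: stack=$ L g  input=g f g c $  — match g
step 4: stack=$ L  input=f g c $  — expand L ::= E c
step 5: stack=$ c E  input=f g c $  — expand E ::= f g
Stack after step 5: $ c g f (top = f).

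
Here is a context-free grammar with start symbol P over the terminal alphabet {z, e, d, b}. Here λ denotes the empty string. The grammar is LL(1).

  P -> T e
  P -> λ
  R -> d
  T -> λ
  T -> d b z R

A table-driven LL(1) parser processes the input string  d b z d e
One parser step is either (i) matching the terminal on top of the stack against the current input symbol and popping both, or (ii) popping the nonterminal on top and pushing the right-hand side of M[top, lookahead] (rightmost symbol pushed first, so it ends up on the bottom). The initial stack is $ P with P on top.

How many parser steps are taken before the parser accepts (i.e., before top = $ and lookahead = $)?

8

step 1: stack=$ P  input=d b z d e $  — expand P -> T e
step 2: stack=$ e T  input=d b z d e $  — expand T -> d b z R
step 3: stack=$ e R z b d  input=d b z d e $  — match d
step 4: stack=$ e R z b  input=b z d e $  — match b
step 5: stack=$ e R z  input=z d e $  — match z
step 6: stack=$ e R  input=d e $  — expand R -> d
step 7: stack=$ e d  input=d e $  — match d
step 8: stack=$ e  input=e $  — match e
Accept reached after 8 steps.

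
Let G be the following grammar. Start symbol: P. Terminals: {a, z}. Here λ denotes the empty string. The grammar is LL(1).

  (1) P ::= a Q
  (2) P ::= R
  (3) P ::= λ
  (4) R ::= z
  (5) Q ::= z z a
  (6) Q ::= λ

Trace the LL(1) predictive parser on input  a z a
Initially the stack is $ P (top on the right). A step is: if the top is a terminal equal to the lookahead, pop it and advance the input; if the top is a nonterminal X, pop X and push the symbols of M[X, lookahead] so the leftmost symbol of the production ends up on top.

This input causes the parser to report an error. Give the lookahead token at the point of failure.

     Stack    Input    Action
  1  $ P      a z a $  expand P ::= a Q
  2  $ Q a    a z a $  match a
  3  $ Q      z a $    expand Q ::= z z a
  4  $ a z z  z a $    match z
  5  $ a z    a $      error: top is terminal z but lookahead is a

a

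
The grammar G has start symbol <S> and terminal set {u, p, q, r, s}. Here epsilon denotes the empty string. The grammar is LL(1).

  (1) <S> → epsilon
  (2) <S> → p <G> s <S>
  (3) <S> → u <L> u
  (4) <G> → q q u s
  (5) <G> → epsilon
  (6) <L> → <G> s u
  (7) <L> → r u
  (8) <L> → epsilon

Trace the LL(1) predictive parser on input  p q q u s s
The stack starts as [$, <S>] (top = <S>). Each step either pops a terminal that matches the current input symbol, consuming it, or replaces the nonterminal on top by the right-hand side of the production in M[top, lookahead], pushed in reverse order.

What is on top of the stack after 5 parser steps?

step 1: stack=$ <S>  input=p q q u s s $  — expand <S> → p <G> s <S>
step 2: stack=$ <S> s <G> p  input=p q q u s s $  — match p
step 3: stack=$ <S> s <G>  input=q q u s s $  — expand <G> → q q u s
step 4: stack=$ <S> s s u q q  input=q q u s s $  — match q
step 5: stack=$ <S> s s u q  input=q u s s $  — match q
Stack after step 5: $ <S> s s u (top = u).

u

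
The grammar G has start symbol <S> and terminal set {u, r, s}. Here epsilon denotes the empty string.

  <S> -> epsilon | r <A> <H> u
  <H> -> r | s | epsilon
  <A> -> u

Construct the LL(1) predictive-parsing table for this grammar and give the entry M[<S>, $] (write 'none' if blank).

<S> -> epsilon

FIRST(<S>): from <S>->epsilon we get {epsilon}; from <S>->r <A> <H> u we get {r}. So FIRST(<S>) = {epsilon, r}.
FIRST(<H>): from <H>->r we get {r}; from <H>->s we get {s}; from <H>->epsilon we get {epsilon}. So FIRST(<H>) = {epsilon, r, s}.
FIRST(<A>): from <A>->u we get {u}. So FIRST(<A>) = {u}.
FOLLOW(<S>) includes $ since <S> is the start symbol.
FOLLOW(<S>): <S> appears on no right-hand side. Thus FOLLOW(<S>) = {$}.
For <S> -> epsilon: FIRST(epsilon) = {epsilon}, so it goes in M[<S>, t] for t ∈ {}; since epsilon ∈ FIRST, also for every t ∈ FOLLOW(<S>) = {$}.
For <S> -> r <A> <H> u: FIRST(r <A> <H> u) = {r}, so it goes in M[<S>, t] for t ∈ {r}.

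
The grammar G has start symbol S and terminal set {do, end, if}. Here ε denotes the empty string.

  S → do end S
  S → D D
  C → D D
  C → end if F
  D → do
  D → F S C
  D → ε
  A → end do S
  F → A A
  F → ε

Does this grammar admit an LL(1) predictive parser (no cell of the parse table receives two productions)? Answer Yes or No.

No

FIRST(S) = {ε, do, end}
FIRST(C) = {ε, do, end}
FIRST(D) = {ε, do, end}
FIRST(A) = {end}
FIRST(F) = {ε, end}
FOLLOW(S) = {$, do, end}
FOLLOW(C) = {$, do, end}
FOLLOW(D) = {$, do, end}
FOLLOW(A) = {$, do, end}
FOLLOW(F) = {$, do, end}
Cell M[C, end] receives both C → D D and C → end if F — the grammar is not LL(1).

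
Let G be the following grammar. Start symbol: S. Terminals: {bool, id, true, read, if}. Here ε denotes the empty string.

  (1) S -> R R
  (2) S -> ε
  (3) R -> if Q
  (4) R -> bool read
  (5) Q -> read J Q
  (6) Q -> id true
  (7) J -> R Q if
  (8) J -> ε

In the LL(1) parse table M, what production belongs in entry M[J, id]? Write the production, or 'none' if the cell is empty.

J -> ε

FIRST(R): from R->if Q we get {if}; from R->bool read we get {bool}. So FIRST(R) = {bool, if}.
FIRST(Q): from Q->read J Q we get {read}; from Q->id true we get {id}. So FIRST(Q) = {id, read}.
FIRST(S): from S->R R we get {bool, if}; from S->ε we get {ε}. So FIRST(S) = {ε, bool, if}.
FIRST(J): from J->R Q if we get {bool, if}; from J->ε we get {ε}. So FIRST(J) = {ε, bool, if}.
FOLLOW(S) includes $ since S is the start symbol.
FOLLOW(J): in Q->read J Q, J is followed by Q with FIRST {id, read}. Thus FOLLOW(J) = {id, read}.
For J -> R Q if: FIRST(R Q if) = {bool, if}, so it goes in M[J, t] for t ∈ {bool, if}.
For J -> ε: FIRST(ε) = {ε}, so it goes in M[J, t] for t ∈ {}; since ε ∈ FIRST, also for every t ∈ FOLLOW(J) = {id, read}.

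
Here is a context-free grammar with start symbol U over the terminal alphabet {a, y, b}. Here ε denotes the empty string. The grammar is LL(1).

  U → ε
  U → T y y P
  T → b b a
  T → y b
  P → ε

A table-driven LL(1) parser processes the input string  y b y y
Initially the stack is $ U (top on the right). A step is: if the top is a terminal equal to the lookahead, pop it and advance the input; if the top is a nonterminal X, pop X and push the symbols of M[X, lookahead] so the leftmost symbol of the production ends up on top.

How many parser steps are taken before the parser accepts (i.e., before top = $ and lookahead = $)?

     Stack        Input      Action
  1  $ U          y b y y $  expand U → T y y P
  2  $ P y y T    y b y y $  expand T → y b
  3  $ P y y b y  y b y y $  match y
  4  $ P y y b    b y y $    match b
  5  $ P y y      y y $      match y
  6  $ P y        y $        match y
  7  $ P          $          expand P → ε
Accept reached after 7 steps.

7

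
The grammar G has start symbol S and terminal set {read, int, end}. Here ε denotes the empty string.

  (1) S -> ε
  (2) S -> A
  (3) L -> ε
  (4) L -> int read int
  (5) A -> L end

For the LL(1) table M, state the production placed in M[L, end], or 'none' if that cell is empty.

FIRST(L) = {ε, int}
FIRST(A) = {end, int}  (via L end)
FIRST(S) = {ε, end, int}  (via A)
FOLLOW(S) includes $ since S is the start symbol.
FOLLOW(L): in A->L end, L is followed by end with FIRST {end}. Thus FOLLOW(L) = {end}.
For L -> ε: FIRST(ε) = {ε}, so it goes in M[L, t] for t ∈ {}; since ε ∈ FIRST, also for every t ∈ FOLLOW(L) = {end}.
For L -> int read int: FIRST(int read int) = {int}, so it goes in M[L, t] for t ∈ {int}.

L -> ε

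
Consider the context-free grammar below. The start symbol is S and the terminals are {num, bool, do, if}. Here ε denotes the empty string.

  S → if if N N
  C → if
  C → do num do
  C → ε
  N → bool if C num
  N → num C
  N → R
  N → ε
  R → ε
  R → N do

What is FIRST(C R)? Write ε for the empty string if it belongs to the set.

FIRST(S) = {if}
FIRST(C) = {ε, do, if}
FIRST(N) = {ε, bool, do, num}  (via R)
FIRST(R) = {ε, bool, do, num}  (via N do)
FIRST(C R): take FIRST of each symbol in turn, carrying on past any symbol whose FIRST contains ε; result {ε, bool, do, if, num}.

{ε, bool, do, if, num}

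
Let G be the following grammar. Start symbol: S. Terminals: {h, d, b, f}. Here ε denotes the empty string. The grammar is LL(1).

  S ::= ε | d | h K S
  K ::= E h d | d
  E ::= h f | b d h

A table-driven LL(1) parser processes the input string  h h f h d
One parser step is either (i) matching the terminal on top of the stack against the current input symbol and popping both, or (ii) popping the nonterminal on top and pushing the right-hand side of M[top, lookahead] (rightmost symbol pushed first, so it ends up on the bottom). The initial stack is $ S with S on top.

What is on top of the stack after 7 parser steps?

step 1: stack=$ S  input=h h f h d $  — expand S ::= h K S
step 2: stack=$ S K h  input=h h f h d $  — match h
step 3: stack=$ S K  input=h f h d $  — expand K ::= E h d
step 4: stack=$ S d h E  input=h f h d $  — expand E ::= h f
step 5: stack=$ S d h f h  input=h f h d $  — match h
step 6: stack=$ S d h f  input=f h d $  — match f
step 7: stack=$ S d h  input=h d $  — match h
Stack after step 7: $ S d (top = d).

d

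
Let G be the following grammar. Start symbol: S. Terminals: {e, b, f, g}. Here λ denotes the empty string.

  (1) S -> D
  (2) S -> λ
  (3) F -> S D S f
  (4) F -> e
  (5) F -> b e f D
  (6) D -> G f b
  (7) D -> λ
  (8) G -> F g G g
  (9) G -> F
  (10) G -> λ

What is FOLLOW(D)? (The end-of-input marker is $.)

{$, b, e, f, g}

FIRST(S): from S->D we get {λ, b, e, f}; from S->λ we get {λ}. So FIRST(S) = {λ, b, e, f}.
FIRST(F): from F->S D S f we get {b, e, f}; from F->e we get {e}; from F->b e f D we get {b}. So FIRST(F) = {b, e, f}.
FIRST(G): from G->F g G g we get {b, e, f}; from G->F we get {b, e, f}; from G->λ we get {λ}. So FIRST(G) = {λ, b, e, f}.
FIRST(D): from D->G f b we get {b, e, f}; from D->λ we get {λ}. So FIRST(D) = {λ, b, e, f}.
FOLLOW(S) includes $ since S is the start symbol.
FOLLOW(S): in F->S D S f (occurrence 1), S is followed by D S f with FIRST {b, e, f}; in F->S D S f (occurrence 2), S is followed by f with FIRST {f}. Thus FOLLOW(S) = {$, b, e, f}.
FOLLOW(G): in D->G f b, G is followed by f b with FIRST {f}; in G->F g G g, G is followed by g with FIRST {g}. Thus FOLLOW(G) = {f, g}.
FOLLOW(F): in G->F g G g, F is followed by g G g with FIRST {g}; in G->F, the suffix after F is empty, so FOLLOW(F) ⊇ FOLLOW(G) = {f, g}. Thus FOLLOW(F) = {f, g}.
FOLLOW(D): in S->D, the suffix after D is empty, so FOLLOW(D) ⊇ FOLLOW(S) = {$, b, e, f}; in F->S D S f, D is followed by S f with FIRST {b, e, f}; in F->b e f D, the suffix after D is empty, so FOLLOW(D) ⊇ FOLLOW(F) = {f, g}. Thus FOLLOW(D) = {$, b, e, f, g}.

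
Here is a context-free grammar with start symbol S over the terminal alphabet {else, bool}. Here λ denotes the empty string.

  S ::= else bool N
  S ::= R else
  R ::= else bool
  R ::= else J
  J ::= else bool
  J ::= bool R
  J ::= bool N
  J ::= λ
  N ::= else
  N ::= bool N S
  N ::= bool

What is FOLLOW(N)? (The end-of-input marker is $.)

FIRST(R): from R::=else bool we get {else}; from R::=else J we get {else}. So FIRST(R) = {else}.
FIRST(J): from J::=else bool we get {else}; from J::=bool R we get {bool}; from J::=bool N we get {bool}; from J::=λ we get {λ}. So FIRST(J) = {λ, bool, else}.
FIRST(N): from N::=else we get {else}; from N::=bool N S we get {bool}; from N::=bool we get {bool}. So FIRST(N) = {bool, else}.
FIRST(S): from S::=else bool N we get {else}; from S::=R else we get {else}. So FIRST(S) = {else}.
FOLLOW(S) includes $ since S is the start symbol.
FOLLOW(S): in N::=bool N S, the suffix after S is empty, so FOLLOW(S) ⊇ FOLLOW(N) = {$, else}. Thus FOLLOW(S) = {$, else}.
FOLLOW(R): in S::=R else, R is followed by else with FIRST {else}; in J::=bool R, the suffix after R is empty, so FOLLOW(R) ⊇ FOLLOW(J) = {else}. Thus FOLLOW(R) = {else}.
FOLLOW(J): in R::=else J, the suffix after J is empty, so FOLLOW(J) ⊇ FOLLOW(R) = {else}. Thus FOLLOW(J) = {else}.
FOLLOW(N): in S::=else bool N, the suffix after N is empty, so FOLLOW(N) ⊇ FOLLOW(S) = {$, else}; in J::=bool N, the suffix after N is empty, so FOLLOW(N) ⊇ FOLLOW(J) = {else}; in N::=bool N S, N is followed by S with FIRST {else}. Thus FOLLOW(N) = {$, else}.

{$, else}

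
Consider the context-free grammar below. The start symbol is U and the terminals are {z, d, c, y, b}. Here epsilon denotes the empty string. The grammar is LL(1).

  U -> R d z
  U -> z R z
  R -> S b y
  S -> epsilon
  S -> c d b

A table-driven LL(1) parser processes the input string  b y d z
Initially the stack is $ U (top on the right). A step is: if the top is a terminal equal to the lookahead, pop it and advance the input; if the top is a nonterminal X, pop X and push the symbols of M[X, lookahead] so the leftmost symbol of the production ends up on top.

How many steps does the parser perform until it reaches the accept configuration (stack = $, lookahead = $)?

7

     Stack        Input      Action
  1  $ U          b y d z $  expand U -> R d z
  2  $ z d R      b y d z $  expand R -> S b y
  3  $ z d y b S  b y d z $  expand S -> epsilon
  4  $ z d y b    b y d z $  match b
  5  $ z d y      y d z $    match y
  6  $ z d        d z $      match d
  7  $ z          z $        match z
Accept reached after 7 steps.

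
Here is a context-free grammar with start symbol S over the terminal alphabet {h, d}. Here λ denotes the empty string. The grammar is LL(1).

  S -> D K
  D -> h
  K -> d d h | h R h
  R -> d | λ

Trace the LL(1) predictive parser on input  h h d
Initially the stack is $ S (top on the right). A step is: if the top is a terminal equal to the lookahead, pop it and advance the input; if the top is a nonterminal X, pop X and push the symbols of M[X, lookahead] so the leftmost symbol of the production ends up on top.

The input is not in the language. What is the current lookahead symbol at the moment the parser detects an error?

$

step 1: stack=$ S  input=h h d $  — expand S -> D K
step 2: stack=$ K D  input=h h d $  — expand D -> h
step 3: stack=$ K h  input=h h d $  — match h
step 4: stack=$ K  input=h d $  — expand K -> h R h
step 5: stack=$ h R h  input=h d $  — match h
step 6: stack=$ h R  input=d $  — expand R -> d
step 7: stack=$ h d  input=d $  — match d
step 8: stack=$ h  input=$  — error: top is terminal h but lookahead is $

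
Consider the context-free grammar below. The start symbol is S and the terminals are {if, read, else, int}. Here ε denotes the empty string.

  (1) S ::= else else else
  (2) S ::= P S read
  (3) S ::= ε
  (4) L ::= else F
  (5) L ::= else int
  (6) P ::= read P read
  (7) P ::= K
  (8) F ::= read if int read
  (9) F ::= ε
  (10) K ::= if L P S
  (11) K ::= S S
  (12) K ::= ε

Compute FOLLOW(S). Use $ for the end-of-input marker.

{$, else, if, read}

FIRST(L): from L::=else F we get {else}; from L::=else int we get {else}. So FIRST(L) = {else}.
FIRST(F): from F::=read if int read we get {read}; from F::=ε we get {ε}. So FIRST(F) = {ε, read}.
FIRST(S): from S::=else else else we get {else}; from S::=P S read we get {else, if, read}; from S::=ε we get {ε}. So FIRST(S) = {ε, else, if, read}.
FIRST(K): from K::=if L P S we get {if}; from K::=S S we get {ε, else, if, read}; from K::=ε we get {ε}. So FIRST(K) = {ε, else, if, read}.
FIRST(P): from P::=read P read we get {read}; from P::=K we get {ε, else, if, read}. So FIRST(P) = {ε, else, if, read}.
FOLLOW(S) includes $ since S is the start symbol.
FOLLOW(S): in S::=P S read, S is followed by read with FIRST {read}; in K::=if L P S, the suffix after S is empty, so FOLLOW(S) ⊇ FOLLOW(K) = {else, if, read}; in K::=S S (occurrence 1), S is followed by S with FIRST {ε, else, if, read}; in K::=S S (occurrence 1), the suffix after S is nullable, so FOLLOW(S) ⊇ FOLLOW(K) = {else, if, read}; in K::=S S (occurrence 2), the suffix after S is empty, so FOLLOW(S) ⊇ FOLLOW(K) = {else, if, read}. Thus FOLLOW(S) = {$, else, if, read}.
FOLLOW(L): in K::=if L P S, L is followed by P S with FIRST {ε, else, if, read}; in K::=if L P S, the suffix after L is nullable, so FOLLOW(L) ⊇ FOLLOW(K) = {else, if, read}. Thus FOLLOW(L) = {else, if, read}.
FOLLOW(F): in L::=else F, the suffix after F is empty, so FOLLOW(F) ⊇ FOLLOW(L) = {else, if, read}. Thus FOLLOW(F) = {else, if, read}.
FOLLOW(P): in S::=P S read, P is followed by S read with FIRST {else, if, read}; in P::=read P read, P is followed by read with FIRST {read}; in K::=if L P S, P is followed by S with FIRST {ε, else, if, read}; in K::=if L P S, the suffix after P is nullable, so FOLLOW(P) ⊇ FOLLOW(K) = {else, if, read}. Thus FOLLOW(P) = {else, if, read}.
FOLLOW(K): in P::=K, the suffix after K is empty, so FOLLOW(K) ⊇ FOLLOW(P) = {else, if, read}. Thus FOLLOW(K) = {else, if, read}.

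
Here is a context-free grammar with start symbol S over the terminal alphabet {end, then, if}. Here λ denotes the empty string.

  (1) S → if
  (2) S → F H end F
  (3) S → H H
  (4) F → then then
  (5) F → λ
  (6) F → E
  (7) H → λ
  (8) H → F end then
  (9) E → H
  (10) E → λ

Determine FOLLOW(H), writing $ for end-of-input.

FIRST(S) = {λ, end, if, then}  (via F H end F, H H)
FIRST(F) = {λ, end, then}  (via E)
FIRST(H) = {λ, end, then}  (via F end then)
FIRST(E) = {λ, end, then}  (via H)
FOLLOW(S) includes $ since S is the start symbol.
FOLLOW(S): S appears on no right-hand side. Thus FOLLOW(S) = {$}.
FOLLOW(F): in S→F H end F (occurrence 1), F is followed by H end F with FIRST {end, then}; in S→F H end F (occurrence 2), the suffix after F is empty, so FOLLOW(F) ⊇ FOLLOW(S) = {$}; in H→F end then, F is followed by end then with FIRST {end}. Thus FOLLOW(F) = {$, end, then}.
FOLLOW(E): in F→E, the suffix after E is empty, so FOLLOW(E) ⊇ FOLLOW(F) = {$, end, then}. Thus FOLLOW(E) = {$, end, then}.
FOLLOW(H): in S→F H end F, H is followed by end F with FIRST {end}; in S→H H (occurrence 1), H is followed by H with FIRST {λ, end, then}; in S→H H (occurrence 1), the suffix after H is nullable, so FOLLOW(H) ⊇ FOLLOW(S) = {$}; in S→H H (occurrence 2), the suffix after H is empty, so FOLLOW(H) ⊇ FOLLOW(S) = {$}; in E→H, the suffix after H is empty, so FOLLOW(H) ⊇ FOLLOW(E) = {$, end, then}. Thus FOLLOW(H) = {$, end, then}.

{$, end, then}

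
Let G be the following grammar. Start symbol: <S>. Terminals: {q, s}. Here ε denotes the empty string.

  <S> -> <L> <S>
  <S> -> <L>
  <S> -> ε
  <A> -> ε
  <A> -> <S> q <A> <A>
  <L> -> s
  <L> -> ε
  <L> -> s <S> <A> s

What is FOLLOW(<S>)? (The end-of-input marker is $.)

{$, q, s}

FIRST(<L>) = {ε, s}
FIRST(<S>) = {ε, s}  (via <L> <S>, <L>)
FIRST(<A>) = {ε, q, s}  (via <S> q <A> <A>)
FOLLOW(<S>) includes $ since <S> is the start symbol.
FOLLOW(<S>): in <S>-><L> <S>, the suffix after <S> is empty (adds nothing new); in <A>-><S> q <A> <A>, <S> is followed by q <A> <A> with FIRST {q}; in <L>->s <S> <A> s, <S> is followed by <A> s with FIRST {q, s}. Thus FOLLOW(<S>) = {$, q, s}.
FOLLOW(<A>): in <A>-><S> q <A> <A> (occurrence 1), <A> is followed by <A> with FIRST {ε, q, s}; in <A>-><S> q <A> <A> (occurrence 1), the suffix after <A> is nullable (adds nothing new); in <A>-><S> q <A> <A> (occurrence 2), the suffix after <A> is empty (adds nothing new); in <L>->s <S> <A> s, <A> is followed by s with FIRST {s}. Thus FOLLOW(<A>) = {q, s}.
FOLLOW(<L>): in <S>-><L> <S>, <L> is followed by <S> with FIRST {ε, s}; in <S>-><L> <S>, the suffix after <L> is nullable, so FOLLOW(<L>) ⊇ FOLLOW(<S>) = {$, q, s}; in <S>-><L>, the suffix after <L> is empty, so FOLLOW(<L>) ⊇ FOLLOW(<S>) = {$, q, s}. Thus FOLLOW(<L>) = {$, q, s}.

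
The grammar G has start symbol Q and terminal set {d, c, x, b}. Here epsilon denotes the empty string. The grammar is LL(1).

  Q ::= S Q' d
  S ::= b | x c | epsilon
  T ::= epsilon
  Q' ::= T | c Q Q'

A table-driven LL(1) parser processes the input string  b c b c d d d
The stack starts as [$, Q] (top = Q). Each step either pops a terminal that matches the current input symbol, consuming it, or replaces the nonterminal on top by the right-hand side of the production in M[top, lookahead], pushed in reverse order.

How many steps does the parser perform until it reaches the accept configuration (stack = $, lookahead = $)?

      Stack               Input            Action
   1  $ Q                 b c b c d d d $  expand Q ::= S Q' d
   2  $ d Q' S            b c b c d d d $  expand S ::= b
   3  $ d Q' b            b c b c d d d $  match b
   4  $ d Q'              c b c d d d $    expand Q' ::= c Q Q'
   5  $ d Q' Q c          c b c d d d $    match c
   6  $ d Q' Q            b c d d d $      expand Q ::= S Q' d
   7  $ d Q' d Q' S       b c d d d $      expand S ::= b
   8  $ d Q' d Q' b       b c d d d $      match b
   9  $ d Q' d Q'         c d d d $        expand Q' ::= c Q Q'
  10  $ d Q' d Q' Q c     c d d d $        match c
  11  $ d Q' d Q' Q       d d d $          expand Q ::= S Q' d
  12  $ d Q' d Q' d Q' S  d d d $          expand S ::= epsilon
  13  $ d Q' d Q' d Q'    d d d $          expand Q' ::= T
  14  $ d Q' d Q' d T     d d d $          expand T ::= epsilon
  15  $ d Q' d Q' d       d d d $          match d
  16  $ d Q' d Q'         d d $            expand Q' ::= T
  17  $ d Q' d T          d d $            expand T ::= epsilon
  18  $ d Q' d            d d $            match d
  19  $ d Q'              d $              expand Q' ::= T
  20  $ d T               d $              expand T ::= epsilon
  21  $ d                 d $              match d
Accept reached after 21 steps.

21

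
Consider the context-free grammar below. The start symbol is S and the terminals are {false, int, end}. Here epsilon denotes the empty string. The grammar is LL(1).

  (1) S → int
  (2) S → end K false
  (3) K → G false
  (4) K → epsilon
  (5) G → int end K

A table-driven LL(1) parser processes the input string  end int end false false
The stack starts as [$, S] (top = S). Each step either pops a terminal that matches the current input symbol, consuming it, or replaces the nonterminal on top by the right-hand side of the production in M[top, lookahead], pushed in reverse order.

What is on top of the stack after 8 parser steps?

     Stack                    Input                      Action
  1  $ S                      end int end false false $  expand S → end K false
  2  $ false K end            end int end false false $  match end
  3  $ false K                int end false false $      expand K → G false
  4  $ false false G          int end false false $      expand G → int end K
  5  $ false false K end int  int end false false $      match int
  6  $ false false K end      end false false $          match end
  7  $ false false K          false false $              expand K → epsilon
  8  $ false false            false false $              match false
Stack after step 8: $ false (top = false).

false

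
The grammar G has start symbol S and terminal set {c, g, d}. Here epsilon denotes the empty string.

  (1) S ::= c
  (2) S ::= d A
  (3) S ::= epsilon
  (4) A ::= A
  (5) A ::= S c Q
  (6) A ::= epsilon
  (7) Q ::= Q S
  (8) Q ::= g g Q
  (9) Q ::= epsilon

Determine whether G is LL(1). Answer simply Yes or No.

FIRST(S) = {epsilon, c, d}
FIRST(A) = {epsilon, c, d}
FIRST(Q) = {epsilon, c, d, g}
FOLLOW(S) = {$, c, d}
FOLLOW(A) = {$, c, d}
FOLLOW(Q) = {$, c, d}
Cell M[A, $] receives both A ::= A and A ::= epsilon — the grammar is not LL(1).

No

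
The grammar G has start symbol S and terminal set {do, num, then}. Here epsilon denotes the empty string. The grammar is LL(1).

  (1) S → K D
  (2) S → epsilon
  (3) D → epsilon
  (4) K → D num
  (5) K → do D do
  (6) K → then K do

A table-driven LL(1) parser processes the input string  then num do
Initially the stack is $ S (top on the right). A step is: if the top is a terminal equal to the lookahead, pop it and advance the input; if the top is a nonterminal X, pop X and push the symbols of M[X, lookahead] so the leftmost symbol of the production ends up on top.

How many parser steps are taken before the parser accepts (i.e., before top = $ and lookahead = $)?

step 1: stack=$ S  input=then num do $  — expand S → K D
step 2: stack=$ D K  input=then num do $  — expand K → then K do
step 3: stack=$ D do K then  input=then num do $  — match then
step 4: stack=$ D do K  input=num do $  — expand K → D num
step 5: stack=$ D do num D  input=num do $  — expand D → epsilon
step 6: stack=$ D do num  input=num do $  — match num
step 7: stack=$ D do  input=do $  — match do
step 8: stack=$ D  input=$  — expand D → epsilon
Accept reached after 8 steps.

8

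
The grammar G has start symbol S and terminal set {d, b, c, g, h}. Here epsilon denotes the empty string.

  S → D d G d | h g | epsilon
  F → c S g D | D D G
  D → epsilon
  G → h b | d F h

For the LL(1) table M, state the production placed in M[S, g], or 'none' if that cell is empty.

FIRST(D) = {epsilon}
FIRST(G) = {d, h}
FIRST(S) = {epsilon, d, h}  (via D d G d)
FIRST(F) = {c, d, h}  (via D D G)
FOLLOW(S) includes $ since S is the start symbol.
FOLLOW(S): in F→c S g D, S is followed by g D with FIRST {g}. Thus FOLLOW(S) = {$, g}.
For S → D d G d: FIRST(D d G d) = {d}, so it goes in M[S, t] for t ∈ {d}.
For S → h g: FIRST(h g) = {h}, so it goes in M[S, t] for t ∈ {h}.
For S → epsilon: FIRST(epsilon) = {epsilon}, so it goes in M[S, t] for t ∈ {}; since epsilon ∈ FIRST, also for every t ∈ FOLLOW(S) = {$, g}.

S → epsilon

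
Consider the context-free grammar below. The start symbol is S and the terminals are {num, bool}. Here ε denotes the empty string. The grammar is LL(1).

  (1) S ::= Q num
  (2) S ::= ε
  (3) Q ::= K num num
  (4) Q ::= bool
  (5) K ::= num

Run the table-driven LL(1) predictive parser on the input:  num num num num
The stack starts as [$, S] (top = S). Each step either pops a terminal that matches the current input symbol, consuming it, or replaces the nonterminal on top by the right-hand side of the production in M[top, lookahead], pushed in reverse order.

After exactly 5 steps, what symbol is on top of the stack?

num

     Stack              Input              Action
  1  $ S                num num num num $  expand S ::= Q num
  2  $ num Q            num num num num $  expand Q ::= K num num
  3  $ num num num K    num num num num $  expand K ::= num
  4  $ num num num num  num num num num $  match num
  5  $ num num num      num num num $      match num
Stack after step 5: $ num num (top = num).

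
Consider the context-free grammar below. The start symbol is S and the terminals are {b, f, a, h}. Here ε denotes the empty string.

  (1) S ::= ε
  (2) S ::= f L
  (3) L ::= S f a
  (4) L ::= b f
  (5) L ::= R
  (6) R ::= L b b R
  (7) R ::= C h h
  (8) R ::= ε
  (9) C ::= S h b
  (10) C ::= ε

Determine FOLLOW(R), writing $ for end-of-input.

FIRST(S) = {ε, f}
FIRST(C) = {ε, f, h}  (via S h b)
FIRST(L) = {ε, b, f, h}  (via S f a, R)
FIRST(R) = {ε, b, f, h}  (via L b b R, C h h)
FOLLOW(S) includes $ since S is the start symbol.
FOLLOW(S): in L::=S f a, S is followed by f a with FIRST {f}; in C::=S h b, S is followed by h b with FIRST {h}. Thus FOLLOW(S) = {$, f, h}.
FOLLOW(L): in S::=f L, the suffix after L is empty, so FOLLOW(L) ⊇ FOLLOW(S) = {$, f, h}; in R::=L b b R, L is followed by b b R with FIRST {b}. Thus FOLLOW(L) = {$, b, f, h}.
FOLLOW(R): in L::=R, the suffix after R is empty, so FOLLOW(R) ⊇ FOLLOW(L) = {$, b, f, h}; in R::=L b b R, the suffix after R is empty (adds nothing new). Thus FOLLOW(R) = {$, b, f, h}.
FOLLOW(C): in R::=C h h, C is followed by h h with FIRST {h}. Thus FOLLOW(C) = {h}.

{$, b, f, h}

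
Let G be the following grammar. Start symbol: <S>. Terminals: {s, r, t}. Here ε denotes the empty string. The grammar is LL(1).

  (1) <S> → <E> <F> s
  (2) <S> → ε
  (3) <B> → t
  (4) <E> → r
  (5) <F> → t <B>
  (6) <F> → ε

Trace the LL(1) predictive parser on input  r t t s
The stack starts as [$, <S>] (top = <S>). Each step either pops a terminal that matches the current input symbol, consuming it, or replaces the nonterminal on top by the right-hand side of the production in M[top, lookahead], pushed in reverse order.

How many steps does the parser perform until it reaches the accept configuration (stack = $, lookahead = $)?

     Stack        Input      Action
  1  $ <S>        r t t s $  expand <S> → <E> <F> s
  2  $ s <F> <E>  r t t s $  expand <E> → r
  3  $ s <F> r    r t t s $  match r
  4  $ s <F>      t t s $    expand <F> → t <B>
  5  $ s <B> t    t t s $    match t
  6  $ s <B>      t s $      expand <B> → t
  7  $ s t        t s $      match t
  8  $ s          s $        match s
Accept reached after 8 steps.

8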